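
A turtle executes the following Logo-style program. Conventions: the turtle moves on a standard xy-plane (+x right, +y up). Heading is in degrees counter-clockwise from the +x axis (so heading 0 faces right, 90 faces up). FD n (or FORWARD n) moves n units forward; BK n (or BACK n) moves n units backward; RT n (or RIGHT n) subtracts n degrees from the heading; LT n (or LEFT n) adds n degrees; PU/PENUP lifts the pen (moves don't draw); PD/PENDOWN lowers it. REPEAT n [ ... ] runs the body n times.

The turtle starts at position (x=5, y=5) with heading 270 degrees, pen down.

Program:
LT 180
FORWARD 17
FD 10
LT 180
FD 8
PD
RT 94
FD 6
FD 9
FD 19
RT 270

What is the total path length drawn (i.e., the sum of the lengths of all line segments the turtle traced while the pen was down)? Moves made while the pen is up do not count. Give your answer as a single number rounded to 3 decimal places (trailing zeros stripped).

Executing turtle program step by step:
Start: pos=(5,5), heading=270, pen down
LT 180: heading 270 -> 90
FD 17: (5,5) -> (5,22) [heading=90, draw]
FD 10: (5,22) -> (5,32) [heading=90, draw]
LT 180: heading 90 -> 270
FD 8: (5,32) -> (5,24) [heading=270, draw]
PD: pen down
RT 94: heading 270 -> 176
FD 6: (5,24) -> (-0.985,24.419) [heading=176, draw]
FD 9: (-0.985,24.419) -> (-9.963,25.046) [heading=176, draw]
FD 19: (-9.963,25.046) -> (-28.917,26.372) [heading=176, draw]
RT 270: heading 176 -> 266
Final: pos=(-28.917,26.372), heading=266, 6 segment(s) drawn

Segment lengths:
  seg 1: (5,5) -> (5,22), length = 17
  seg 2: (5,22) -> (5,32), length = 10
  seg 3: (5,32) -> (5,24), length = 8
  seg 4: (5,24) -> (-0.985,24.419), length = 6
  seg 5: (-0.985,24.419) -> (-9.963,25.046), length = 9
  seg 6: (-9.963,25.046) -> (-28.917,26.372), length = 19
Total = 69

Answer: 69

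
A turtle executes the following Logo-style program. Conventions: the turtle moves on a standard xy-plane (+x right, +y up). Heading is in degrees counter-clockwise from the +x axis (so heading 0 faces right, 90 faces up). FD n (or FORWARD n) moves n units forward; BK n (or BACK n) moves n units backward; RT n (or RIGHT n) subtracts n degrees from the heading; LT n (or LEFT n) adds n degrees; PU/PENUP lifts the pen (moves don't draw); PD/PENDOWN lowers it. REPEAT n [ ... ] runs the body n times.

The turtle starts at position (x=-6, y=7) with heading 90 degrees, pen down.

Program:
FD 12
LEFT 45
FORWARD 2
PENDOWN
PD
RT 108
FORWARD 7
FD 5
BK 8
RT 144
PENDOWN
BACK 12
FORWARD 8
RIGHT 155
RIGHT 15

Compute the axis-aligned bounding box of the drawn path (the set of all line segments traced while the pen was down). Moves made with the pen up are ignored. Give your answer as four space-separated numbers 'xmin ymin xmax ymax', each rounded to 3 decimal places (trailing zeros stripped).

Answer: -7.414 7 3.278 32.922

Derivation:
Executing turtle program step by step:
Start: pos=(-6,7), heading=90, pen down
FD 12: (-6,7) -> (-6,19) [heading=90, draw]
LT 45: heading 90 -> 135
FD 2: (-6,19) -> (-7.414,20.414) [heading=135, draw]
PD: pen down
PD: pen down
RT 108: heading 135 -> 27
FD 7: (-7.414,20.414) -> (-1.177,23.592) [heading=27, draw]
FD 5: (-1.177,23.592) -> (3.278,25.862) [heading=27, draw]
BK 8: (3.278,25.862) -> (-3.85,22.23) [heading=27, draw]
RT 144: heading 27 -> 243
PD: pen down
BK 12: (-3.85,22.23) -> (1.598,32.922) [heading=243, draw]
FD 8: (1.598,32.922) -> (-2.034,25.794) [heading=243, draw]
RT 155: heading 243 -> 88
RT 15: heading 88 -> 73
Final: pos=(-2.034,25.794), heading=73, 7 segment(s) drawn

Segment endpoints: x in {-7.414, -6, -6, -3.85, -2.034, -1.177, 1.598, 3.278}, y in {7, 19, 20.414, 22.23, 23.592, 25.794, 25.862, 32.922}
xmin=-7.414, ymin=7, xmax=3.278, ymax=32.922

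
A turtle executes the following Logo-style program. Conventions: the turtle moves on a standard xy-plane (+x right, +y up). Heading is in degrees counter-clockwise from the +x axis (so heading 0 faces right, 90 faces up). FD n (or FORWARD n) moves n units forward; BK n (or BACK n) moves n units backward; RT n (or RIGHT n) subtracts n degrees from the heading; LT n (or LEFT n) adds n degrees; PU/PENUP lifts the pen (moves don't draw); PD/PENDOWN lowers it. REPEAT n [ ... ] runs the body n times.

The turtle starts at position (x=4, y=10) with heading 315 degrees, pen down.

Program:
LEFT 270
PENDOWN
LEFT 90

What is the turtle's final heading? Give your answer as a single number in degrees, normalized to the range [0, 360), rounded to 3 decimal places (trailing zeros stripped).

Executing turtle program step by step:
Start: pos=(4,10), heading=315, pen down
LT 270: heading 315 -> 225
PD: pen down
LT 90: heading 225 -> 315
Final: pos=(4,10), heading=315, 0 segment(s) drawn

Answer: 315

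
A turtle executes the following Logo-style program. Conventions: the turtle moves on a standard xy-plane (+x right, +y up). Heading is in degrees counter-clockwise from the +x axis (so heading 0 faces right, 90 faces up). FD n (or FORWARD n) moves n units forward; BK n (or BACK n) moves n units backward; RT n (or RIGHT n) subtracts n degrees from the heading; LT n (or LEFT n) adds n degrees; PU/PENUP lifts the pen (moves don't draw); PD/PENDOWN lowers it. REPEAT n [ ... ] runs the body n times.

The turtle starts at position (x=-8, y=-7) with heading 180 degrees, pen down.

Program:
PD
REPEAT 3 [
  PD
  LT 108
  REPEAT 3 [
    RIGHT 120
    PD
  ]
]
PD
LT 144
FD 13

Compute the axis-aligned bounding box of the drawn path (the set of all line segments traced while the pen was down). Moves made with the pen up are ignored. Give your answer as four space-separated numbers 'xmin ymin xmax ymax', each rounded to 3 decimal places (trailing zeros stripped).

Answer: -8 -19.364 -3.983 -7

Derivation:
Executing turtle program step by step:
Start: pos=(-8,-7), heading=180, pen down
PD: pen down
REPEAT 3 [
  -- iteration 1/3 --
  PD: pen down
  LT 108: heading 180 -> 288
  REPEAT 3 [
    -- iteration 1/3 --
    RT 120: heading 288 -> 168
    PD: pen down
    -- iteration 2/3 --
    RT 120: heading 168 -> 48
    PD: pen down
    -- iteration 3/3 --
    RT 120: heading 48 -> 288
    PD: pen down
  ]
  -- iteration 2/3 --
  PD: pen down
  LT 108: heading 288 -> 36
  REPEAT 3 [
    -- iteration 1/3 --
    RT 120: heading 36 -> 276
    PD: pen down
    -- iteration 2/3 --
    RT 120: heading 276 -> 156
    PD: pen down
    -- iteration 3/3 --
    RT 120: heading 156 -> 36
    PD: pen down
  ]
  -- iteration 3/3 --
  PD: pen down
  LT 108: heading 36 -> 144
  REPEAT 3 [
    -- iteration 1/3 --
    RT 120: heading 144 -> 24
    PD: pen down
    -- iteration 2/3 --
    RT 120: heading 24 -> 264
    PD: pen down
    -- iteration 3/3 --
    RT 120: heading 264 -> 144
    PD: pen down
  ]
]
PD: pen down
LT 144: heading 144 -> 288
FD 13: (-8,-7) -> (-3.983,-19.364) [heading=288, draw]
Final: pos=(-3.983,-19.364), heading=288, 1 segment(s) drawn

Segment endpoints: x in {-8, -3.983}, y in {-19.364, -7}
xmin=-8, ymin=-19.364, xmax=-3.983, ymax=-7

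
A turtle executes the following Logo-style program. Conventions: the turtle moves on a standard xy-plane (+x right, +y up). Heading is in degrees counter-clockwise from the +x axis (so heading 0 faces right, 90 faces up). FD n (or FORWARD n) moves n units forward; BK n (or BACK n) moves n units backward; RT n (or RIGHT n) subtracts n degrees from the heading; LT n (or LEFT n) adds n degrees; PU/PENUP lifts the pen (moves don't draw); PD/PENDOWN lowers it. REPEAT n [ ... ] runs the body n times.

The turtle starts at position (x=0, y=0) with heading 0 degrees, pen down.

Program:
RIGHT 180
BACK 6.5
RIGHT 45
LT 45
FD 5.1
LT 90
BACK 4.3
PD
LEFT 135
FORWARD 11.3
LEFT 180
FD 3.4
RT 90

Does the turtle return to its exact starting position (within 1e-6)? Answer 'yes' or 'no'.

Answer: no

Derivation:
Executing turtle program step by step:
Start: pos=(0,0), heading=0, pen down
RT 180: heading 0 -> 180
BK 6.5: (0,0) -> (6.5,0) [heading=180, draw]
RT 45: heading 180 -> 135
LT 45: heading 135 -> 180
FD 5.1: (6.5,0) -> (1.4,0) [heading=180, draw]
LT 90: heading 180 -> 270
BK 4.3: (1.4,0) -> (1.4,4.3) [heading=270, draw]
PD: pen down
LT 135: heading 270 -> 45
FD 11.3: (1.4,4.3) -> (9.39,12.29) [heading=45, draw]
LT 180: heading 45 -> 225
FD 3.4: (9.39,12.29) -> (6.986,9.886) [heading=225, draw]
RT 90: heading 225 -> 135
Final: pos=(6.986,9.886), heading=135, 5 segment(s) drawn

Start position: (0, 0)
Final position: (6.986, 9.886)
Distance = 12.105; >= 1e-6 -> NOT closed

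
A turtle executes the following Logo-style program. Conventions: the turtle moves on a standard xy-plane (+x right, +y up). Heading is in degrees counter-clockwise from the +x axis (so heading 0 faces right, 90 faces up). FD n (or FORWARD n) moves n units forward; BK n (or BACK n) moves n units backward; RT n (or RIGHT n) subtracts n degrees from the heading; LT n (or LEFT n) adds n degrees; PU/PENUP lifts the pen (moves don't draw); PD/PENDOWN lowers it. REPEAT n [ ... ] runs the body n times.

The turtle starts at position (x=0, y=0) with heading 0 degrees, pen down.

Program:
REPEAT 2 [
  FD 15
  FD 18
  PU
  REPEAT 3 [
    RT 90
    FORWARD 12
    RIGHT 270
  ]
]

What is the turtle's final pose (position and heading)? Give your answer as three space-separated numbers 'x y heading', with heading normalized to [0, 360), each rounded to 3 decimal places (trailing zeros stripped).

Answer: 66 -72 0

Derivation:
Executing turtle program step by step:
Start: pos=(0,0), heading=0, pen down
REPEAT 2 [
  -- iteration 1/2 --
  FD 15: (0,0) -> (15,0) [heading=0, draw]
  FD 18: (15,0) -> (33,0) [heading=0, draw]
  PU: pen up
  REPEAT 3 [
    -- iteration 1/3 --
    RT 90: heading 0 -> 270
    FD 12: (33,0) -> (33,-12) [heading=270, move]
    RT 270: heading 270 -> 0
    -- iteration 2/3 --
    RT 90: heading 0 -> 270
    FD 12: (33,-12) -> (33,-24) [heading=270, move]
    RT 270: heading 270 -> 0
    -- iteration 3/3 --
    RT 90: heading 0 -> 270
    FD 12: (33,-24) -> (33,-36) [heading=270, move]
    RT 270: heading 270 -> 0
  ]
  -- iteration 2/2 --
  FD 15: (33,-36) -> (48,-36) [heading=0, move]
  FD 18: (48,-36) -> (66,-36) [heading=0, move]
  PU: pen up
  REPEAT 3 [
    -- iteration 1/3 --
    RT 90: heading 0 -> 270
    FD 12: (66,-36) -> (66,-48) [heading=270, move]
    RT 270: heading 270 -> 0
    -- iteration 2/3 --
    RT 90: heading 0 -> 270
    FD 12: (66,-48) -> (66,-60) [heading=270, move]
    RT 270: heading 270 -> 0
    -- iteration 3/3 --
    RT 90: heading 0 -> 270
    FD 12: (66,-60) -> (66,-72) [heading=270, move]
    RT 270: heading 270 -> 0
  ]
]
Final: pos=(66,-72), heading=0, 2 segment(s) drawn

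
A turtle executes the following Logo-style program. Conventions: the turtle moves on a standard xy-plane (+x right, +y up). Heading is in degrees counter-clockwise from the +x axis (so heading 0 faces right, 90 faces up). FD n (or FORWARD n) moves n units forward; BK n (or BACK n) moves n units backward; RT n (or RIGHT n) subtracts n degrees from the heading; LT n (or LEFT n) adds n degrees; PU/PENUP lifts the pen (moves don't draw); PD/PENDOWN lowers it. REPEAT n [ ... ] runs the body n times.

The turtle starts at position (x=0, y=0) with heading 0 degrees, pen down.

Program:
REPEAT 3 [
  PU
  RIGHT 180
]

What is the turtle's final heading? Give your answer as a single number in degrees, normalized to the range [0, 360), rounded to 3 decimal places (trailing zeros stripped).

Answer: 180

Derivation:
Executing turtle program step by step:
Start: pos=(0,0), heading=0, pen down
REPEAT 3 [
  -- iteration 1/3 --
  PU: pen up
  RT 180: heading 0 -> 180
  -- iteration 2/3 --
  PU: pen up
  RT 180: heading 180 -> 0
  -- iteration 3/3 --
  PU: pen up
  RT 180: heading 0 -> 180
]
Final: pos=(0,0), heading=180, 0 segment(s) drawn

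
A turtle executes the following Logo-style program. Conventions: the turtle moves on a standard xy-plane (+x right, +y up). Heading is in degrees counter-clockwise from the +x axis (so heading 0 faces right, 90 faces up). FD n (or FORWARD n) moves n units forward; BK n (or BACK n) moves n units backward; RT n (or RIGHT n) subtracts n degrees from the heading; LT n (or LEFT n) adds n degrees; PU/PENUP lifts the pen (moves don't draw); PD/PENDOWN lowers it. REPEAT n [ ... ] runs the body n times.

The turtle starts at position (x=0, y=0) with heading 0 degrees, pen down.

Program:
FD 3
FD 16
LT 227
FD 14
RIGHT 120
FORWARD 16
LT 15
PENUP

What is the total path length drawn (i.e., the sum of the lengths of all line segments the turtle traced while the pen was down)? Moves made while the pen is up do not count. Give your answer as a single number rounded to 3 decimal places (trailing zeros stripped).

Executing turtle program step by step:
Start: pos=(0,0), heading=0, pen down
FD 3: (0,0) -> (3,0) [heading=0, draw]
FD 16: (3,0) -> (19,0) [heading=0, draw]
LT 227: heading 0 -> 227
FD 14: (19,0) -> (9.452,-10.239) [heading=227, draw]
RT 120: heading 227 -> 107
FD 16: (9.452,-10.239) -> (4.774,5.062) [heading=107, draw]
LT 15: heading 107 -> 122
PU: pen up
Final: pos=(4.774,5.062), heading=122, 4 segment(s) drawn

Segment lengths:
  seg 1: (0,0) -> (3,0), length = 3
  seg 2: (3,0) -> (19,0), length = 16
  seg 3: (19,0) -> (9.452,-10.239), length = 14
  seg 4: (9.452,-10.239) -> (4.774,5.062), length = 16
Total = 49

Answer: 49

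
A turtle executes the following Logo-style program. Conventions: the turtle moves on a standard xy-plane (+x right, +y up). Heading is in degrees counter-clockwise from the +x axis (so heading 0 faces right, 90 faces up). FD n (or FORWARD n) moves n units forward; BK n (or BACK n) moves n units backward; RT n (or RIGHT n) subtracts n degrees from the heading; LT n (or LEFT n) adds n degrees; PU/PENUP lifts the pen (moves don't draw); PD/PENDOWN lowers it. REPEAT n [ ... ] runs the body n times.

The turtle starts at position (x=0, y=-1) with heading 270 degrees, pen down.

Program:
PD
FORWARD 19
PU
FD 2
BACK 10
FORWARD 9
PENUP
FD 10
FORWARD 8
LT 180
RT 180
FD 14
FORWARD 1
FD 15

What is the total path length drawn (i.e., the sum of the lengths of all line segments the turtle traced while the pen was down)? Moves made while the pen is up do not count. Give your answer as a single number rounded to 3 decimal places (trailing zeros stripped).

Executing turtle program step by step:
Start: pos=(0,-1), heading=270, pen down
PD: pen down
FD 19: (0,-1) -> (0,-20) [heading=270, draw]
PU: pen up
FD 2: (0,-20) -> (0,-22) [heading=270, move]
BK 10: (0,-22) -> (0,-12) [heading=270, move]
FD 9: (0,-12) -> (0,-21) [heading=270, move]
PU: pen up
FD 10: (0,-21) -> (0,-31) [heading=270, move]
FD 8: (0,-31) -> (0,-39) [heading=270, move]
LT 180: heading 270 -> 90
RT 180: heading 90 -> 270
FD 14: (0,-39) -> (0,-53) [heading=270, move]
FD 1: (0,-53) -> (0,-54) [heading=270, move]
FD 15: (0,-54) -> (0,-69) [heading=270, move]
Final: pos=(0,-69), heading=270, 1 segment(s) drawn

Segment lengths:
  seg 1: (0,-1) -> (0,-20), length = 19
Total = 19

Answer: 19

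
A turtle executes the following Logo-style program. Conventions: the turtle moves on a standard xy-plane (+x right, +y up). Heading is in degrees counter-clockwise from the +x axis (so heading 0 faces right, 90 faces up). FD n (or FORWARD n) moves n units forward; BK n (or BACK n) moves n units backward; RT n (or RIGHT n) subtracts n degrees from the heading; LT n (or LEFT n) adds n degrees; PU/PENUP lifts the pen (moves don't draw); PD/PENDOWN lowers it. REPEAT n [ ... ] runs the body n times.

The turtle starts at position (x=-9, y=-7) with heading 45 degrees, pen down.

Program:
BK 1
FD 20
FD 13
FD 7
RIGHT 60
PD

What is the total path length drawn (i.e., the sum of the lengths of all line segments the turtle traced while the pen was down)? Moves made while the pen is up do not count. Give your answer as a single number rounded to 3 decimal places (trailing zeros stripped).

Executing turtle program step by step:
Start: pos=(-9,-7), heading=45, pen down
BK 1: (-9,-7) -> (-9.707,-7.707) [heading=45, draw]
FD 20: (-9.707,-7.707) -> (4.435,6.435) [heading=45, draw]
FD 13: (4.435,6.435) -> (13.627,15.627) [heading=45, draw]
FD 7: (13.627,15.627) -> (18.577,20.577) [heading=45, draw]
RT 60: heading 45 -> 345
PD: pen down
Final: pos=(18.577,20.577), heading=345, 4 segment(s) drawn

Segment lengths:
  seg 1: (-9,-7) -> (-9.707,-7.707), length = 1
  seg 2: (-9.707,-7.707) -> (4.435,6.435), length = 20
  seg 3: (4.435,6.435) -> (13.627,15.627), length = 13
  seg 4: (13.627,15.627) -> (18.577,20.577), length = 7
Total = 41

Answer: 41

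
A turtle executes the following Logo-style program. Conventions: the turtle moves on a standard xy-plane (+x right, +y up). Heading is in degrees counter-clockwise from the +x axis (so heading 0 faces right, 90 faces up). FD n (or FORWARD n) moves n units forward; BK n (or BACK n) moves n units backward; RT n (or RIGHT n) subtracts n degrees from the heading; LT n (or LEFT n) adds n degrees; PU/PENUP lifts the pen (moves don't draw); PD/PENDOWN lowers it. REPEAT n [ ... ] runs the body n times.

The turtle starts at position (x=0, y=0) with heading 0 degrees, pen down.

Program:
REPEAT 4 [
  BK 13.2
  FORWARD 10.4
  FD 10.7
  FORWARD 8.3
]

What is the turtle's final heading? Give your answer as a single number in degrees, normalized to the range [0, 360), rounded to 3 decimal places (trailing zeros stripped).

Executing turtle program step by step:
Start: pos=(0,0), heading=0, pen down
REPEAT 4 [
  -- iteration 1/4 --
  BK 13.2: (0,0) -> (-13.2,0) [heading=0, draw]
  FD 10.4: (-13.2,0) -> (-2.8,0) [heading=0, draw]
  FD 10.7: (-2.8,0) -> (7.9,0) [heading=0, draw]
  FD 8.3: (7.9,0) -> (16.2,0) [heading=0, draw]
  -- iteration 2/4 --
  BK 13.2: (16.2,0) -> (3,0) [heading=0, draw]
  FD 10.4: (3,0) -> (13.4,0) [heading=0, draw]
  FD 10.7: (13.4,0) -> (24.1,0) [heading=0, draw]
  FD 8.3: (24.1,0) -> (32.4,0) [heading=0, draw]
  -- iteration 3/4 --
  BK 13.2: (32.4,0) -> (19.2,0) [heading=0, draw]
  FD 10.4: (19.2,0) -> (29.6,0) [heading=0, draw]
  FD 10.7: (29.6,0) -> (40.3,0) [heading=0, draw]
  FD 8.3: (40.3,0) -> (48.6,0) [heading=0, draw]
  -- iteration 4/4 --
  BK 13.2: (48.6,0) -> (35.4,0) [heading=0, draw]
  FD 10.4: (35.4,0) -> (45.8,0) [heading=0, draw]
  FD 10.7: (45.8,0) -> (56.5,0) [heading=0, draw]
  FD 8.3: (56.5,0) -> (64.8,0) [heading=0, draw]
]
Final: pos=(64.8,0), heading=0, 16 segment(s) drawn

Answer: 0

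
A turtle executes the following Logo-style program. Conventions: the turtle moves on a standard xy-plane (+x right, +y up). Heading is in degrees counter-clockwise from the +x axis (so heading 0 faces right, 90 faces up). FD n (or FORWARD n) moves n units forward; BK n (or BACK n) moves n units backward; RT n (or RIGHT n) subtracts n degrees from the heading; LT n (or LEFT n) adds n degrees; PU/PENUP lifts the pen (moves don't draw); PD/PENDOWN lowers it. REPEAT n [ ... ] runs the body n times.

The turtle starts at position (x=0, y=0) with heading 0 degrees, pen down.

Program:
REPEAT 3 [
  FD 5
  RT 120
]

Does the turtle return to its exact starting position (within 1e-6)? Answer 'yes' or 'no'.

Answer: yes

Derivation:
Executing turtle program step by step:
Start: pos=(0,0), heading=0, pen down
REPEAT 3 [
  -- iteration 1/3 --
  FD 5: (0,0) -> (5,0) [heading=0, draw]
  RT 120: heading 0 -> 240
  -- iteration 2/3 --
  FD 5: (5,0) -> (2.5,-4.33) [heading=240, draw]
  RT 120: heading 240 -> 120
  -- iteration 3/3 --
  FD 5: (2.5,-4.33) -> (0,0) [heading=120, draw]
  RT 120: heading 120 -> 0
]
Final: pos=(0,0), heading=0, 3 segment(s) drawn

Start position: (0, 0)
Final position: (0, 0)
Distance = 0; < 1e-6 -> CLOSED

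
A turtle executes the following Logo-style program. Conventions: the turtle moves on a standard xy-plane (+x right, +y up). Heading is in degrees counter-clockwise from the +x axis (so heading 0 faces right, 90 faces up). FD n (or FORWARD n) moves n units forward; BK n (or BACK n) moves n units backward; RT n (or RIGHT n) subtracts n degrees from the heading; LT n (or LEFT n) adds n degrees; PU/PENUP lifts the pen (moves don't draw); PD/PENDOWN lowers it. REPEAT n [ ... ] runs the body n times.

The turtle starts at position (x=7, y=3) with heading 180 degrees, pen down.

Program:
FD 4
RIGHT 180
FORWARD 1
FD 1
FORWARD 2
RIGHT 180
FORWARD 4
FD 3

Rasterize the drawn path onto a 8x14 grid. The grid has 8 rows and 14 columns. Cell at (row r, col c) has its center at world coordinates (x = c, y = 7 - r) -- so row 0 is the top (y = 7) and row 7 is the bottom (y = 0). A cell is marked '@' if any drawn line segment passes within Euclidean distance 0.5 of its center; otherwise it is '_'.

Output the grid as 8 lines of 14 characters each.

Segment 0: (7,3) -> (3,3)
Segment 1: (3,3) -> (4,3)
Segment 2: (4,3) -> (5,3)
Segment 3: (5,3) -> (7,3)
Segment 4: (7,3) -> (3,3)
Segment 5: (3,3) -> (0,3)

Answer: ______________
______________
______________
______________
@@@@@@@@______
______________
______________
______________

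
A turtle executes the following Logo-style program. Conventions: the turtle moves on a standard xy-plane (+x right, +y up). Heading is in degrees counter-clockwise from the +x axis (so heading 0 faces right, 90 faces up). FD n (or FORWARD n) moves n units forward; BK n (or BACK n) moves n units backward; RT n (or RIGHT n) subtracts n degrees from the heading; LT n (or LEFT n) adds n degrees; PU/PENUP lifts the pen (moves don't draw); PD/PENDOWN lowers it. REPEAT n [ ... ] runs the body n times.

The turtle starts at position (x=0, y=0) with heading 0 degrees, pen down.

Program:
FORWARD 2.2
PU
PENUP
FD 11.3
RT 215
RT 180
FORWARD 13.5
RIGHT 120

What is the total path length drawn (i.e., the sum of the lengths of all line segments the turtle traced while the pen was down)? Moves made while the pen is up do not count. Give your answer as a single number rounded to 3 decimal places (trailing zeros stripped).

Answer: 2.2

Derivation:
Executing turtle program step by step:
Start: pos=(0,0), heading=0, pen down
FD 2.2: (0,0) -> (2.2,0) [heading=0, draw]
PU: pen up
PU: pen up
FD 11.3: (2.2,0) -> (13.5,0) [heading=0, move]
RT 215: heading 0 -> 145
RT 180: heading 145 -> 325
FD 13.5: (13.5,0) -> (24.559,-7.743) [heading=325, move]
RT 120: heading 325 -> 205
Final: pos=(24.559,-7.743), heading=205, 1 segment(s) drawn

Segment lengths:
  seg 1: (0,0) -> (2.2,0), length = 2.2
Total = 2.2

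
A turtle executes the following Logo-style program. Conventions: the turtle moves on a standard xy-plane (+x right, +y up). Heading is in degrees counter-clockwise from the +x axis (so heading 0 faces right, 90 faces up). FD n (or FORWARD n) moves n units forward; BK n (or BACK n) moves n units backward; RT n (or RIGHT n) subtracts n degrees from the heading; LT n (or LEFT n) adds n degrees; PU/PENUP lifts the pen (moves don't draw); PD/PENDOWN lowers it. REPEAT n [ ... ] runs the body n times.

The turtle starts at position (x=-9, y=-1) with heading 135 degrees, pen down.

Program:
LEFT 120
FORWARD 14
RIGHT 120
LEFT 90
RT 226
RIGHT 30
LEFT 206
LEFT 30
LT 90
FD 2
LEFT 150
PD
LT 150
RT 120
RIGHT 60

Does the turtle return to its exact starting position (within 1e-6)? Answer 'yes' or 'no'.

Answer: no

Derivation:
Executing turtle program step by step:
Start: pos=(-9,-1), heading=135, pen down
LT 120: heading 135 -> 255
FD 14: (-9,-1) -> (-12.623,-14.523) [heading=255, draw]
RT 120: heading 255 -> 135
LT 90: heading 135 -> 225
RT 226: heading 225 -> 359
RT 30: heading 359 -> 329
LT 206: heading 329 -> 175
LT 30: heading 175 -> 205
LT 90: heading 205 -> 295
FD 2: (-12.623,-14.523) -> (-11.778,-16.336) [heading=295, draw]
LT 150: heading 295 -> 85
PD: pen down
LT 150: heading 85 -> 235
RT 120: heading 235 -> 115
RT 60: heading 115 -> 55
Final: pos=(-11.778,-16.336), heading=55, 2 segment(s) drawn

Start position: (-9, -1)
Final position: (-11.778, -16.336)
Distance = 15.585; >= 1e-6 -> NOT closed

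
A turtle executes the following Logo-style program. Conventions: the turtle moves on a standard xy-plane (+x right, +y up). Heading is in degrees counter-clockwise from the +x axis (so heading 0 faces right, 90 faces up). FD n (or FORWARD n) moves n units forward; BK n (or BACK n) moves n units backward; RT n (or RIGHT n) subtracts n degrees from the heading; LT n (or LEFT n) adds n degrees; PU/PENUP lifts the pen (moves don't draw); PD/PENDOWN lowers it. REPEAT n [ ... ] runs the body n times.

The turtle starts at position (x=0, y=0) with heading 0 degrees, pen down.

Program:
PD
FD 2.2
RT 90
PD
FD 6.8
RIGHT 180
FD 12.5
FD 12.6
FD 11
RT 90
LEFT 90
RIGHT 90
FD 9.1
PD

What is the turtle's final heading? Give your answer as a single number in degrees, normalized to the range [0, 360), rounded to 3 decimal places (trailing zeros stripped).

Answer: 0

Derivation:
Executing turtle program step by step:
Start: pos=(0,0), heading=0, pen down
PD: pen down
FD 2.2: (0,0) -> (2.2,0) [heading=0, draw]
RT 90: heading 0 -> 270
PD: pen down
FD 6.8: (2.2,0) -> (2.2,-6.8) [heading=270, draw]
RT 180: heading 270 -> 90
FD 12.5: (2.2,-6.8) -> (2.2,5.7) [heading=90, draw]
FD 12.6: (2.2,5.7) -> (2.2,18.3) [heading=90, draw]
FD 11: (2.2,18.3) -> (2.2,29.3) [heading=90, draw]
RT 90: heading 90 -> 0
LT 90: heading 0 -> 90
RT 90: heading 90 -> 0
FD 9.1: (2.2,29.3) -> (11.3,29.3) [heading=0, draw]
PD: pen down
Final: pos=(11.3,29.3), heading=0, 6 segment(s) drawn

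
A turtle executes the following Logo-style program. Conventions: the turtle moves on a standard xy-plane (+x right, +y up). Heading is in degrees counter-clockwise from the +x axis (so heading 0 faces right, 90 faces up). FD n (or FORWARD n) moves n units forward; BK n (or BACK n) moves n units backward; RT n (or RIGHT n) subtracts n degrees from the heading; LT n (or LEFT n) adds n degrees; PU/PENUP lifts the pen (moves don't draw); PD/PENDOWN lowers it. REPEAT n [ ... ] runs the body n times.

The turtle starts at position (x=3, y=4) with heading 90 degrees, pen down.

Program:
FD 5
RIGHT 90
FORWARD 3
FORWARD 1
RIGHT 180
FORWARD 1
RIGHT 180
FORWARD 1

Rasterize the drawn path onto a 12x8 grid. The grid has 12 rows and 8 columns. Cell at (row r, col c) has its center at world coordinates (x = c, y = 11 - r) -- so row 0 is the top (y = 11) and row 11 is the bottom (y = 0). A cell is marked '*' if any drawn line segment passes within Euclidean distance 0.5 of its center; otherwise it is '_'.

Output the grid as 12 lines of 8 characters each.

Segment 0: (3,4) -> (3,9)
Segment 1: (3,9) -> (6,9)
Segment 2: (6,9) -> (7,9)
Segment 3: (7,9) -> (6,9)
Segment 4: (6,9) -> (7,9)

Answer: ________
________
___*****
___*____
___*____
___*____
___*____
___*____
________
________
________
________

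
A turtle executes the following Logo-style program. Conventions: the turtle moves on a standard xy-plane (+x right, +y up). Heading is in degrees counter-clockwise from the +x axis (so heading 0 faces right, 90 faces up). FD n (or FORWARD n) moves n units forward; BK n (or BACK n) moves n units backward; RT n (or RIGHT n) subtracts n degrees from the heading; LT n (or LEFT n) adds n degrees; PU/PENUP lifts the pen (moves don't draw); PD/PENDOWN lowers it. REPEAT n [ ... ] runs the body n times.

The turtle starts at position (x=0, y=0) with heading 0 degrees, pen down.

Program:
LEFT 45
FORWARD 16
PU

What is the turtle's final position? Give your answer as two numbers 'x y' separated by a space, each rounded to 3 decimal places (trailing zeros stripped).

Answer: 11.314 11.314

Derivation:
Executing turtle program step by step:
Start: pos=(0,0), heading=0, pen down
LT 45: heading 0 -> 45
FD 16: (0,0) -> (11.314,11.314) [heading=45, draw]
PU: pen up
Final: pos=(11.314,11.314), heading=45, 1 segment(s) drawn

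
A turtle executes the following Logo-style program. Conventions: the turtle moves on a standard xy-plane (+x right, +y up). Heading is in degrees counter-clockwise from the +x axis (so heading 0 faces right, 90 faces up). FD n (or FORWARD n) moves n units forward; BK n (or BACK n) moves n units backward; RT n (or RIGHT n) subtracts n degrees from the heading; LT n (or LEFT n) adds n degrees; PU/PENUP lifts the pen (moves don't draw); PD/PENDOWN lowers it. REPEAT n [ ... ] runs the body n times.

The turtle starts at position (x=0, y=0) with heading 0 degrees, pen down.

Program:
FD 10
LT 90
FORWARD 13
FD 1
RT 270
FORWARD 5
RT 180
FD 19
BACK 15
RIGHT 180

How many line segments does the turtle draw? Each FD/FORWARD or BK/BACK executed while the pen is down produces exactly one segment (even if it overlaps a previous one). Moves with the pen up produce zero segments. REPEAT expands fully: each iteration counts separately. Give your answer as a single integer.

Executing turtle program step by step:
Start: pos=(0,0), heading=0, pen down
FD 10: (0,0) -> (10,0) [heading=0, draw]
LT 90: heading 0 -> 90
FD 13: (10,0) -> (10,13) [heading=90, draw]
FD 1: (10,13) -> (10,14) [heading=90, draw]
RT 270: heading 90 -> 180
FD 5: (10,14) -> (5,14) [heading=180, draw]
RT 180: heading 180 -> 0
FD 19: (5,14) -> (24,14) [heading=0, draw]
BK 15: (24,14) -> (9,14) [heading=0, draw]
RT 180: heading 0 -> 180
Final: pos=(9,14), heading=180, 6 segment(s) drawn
Segments drawn: 6

Answer: 6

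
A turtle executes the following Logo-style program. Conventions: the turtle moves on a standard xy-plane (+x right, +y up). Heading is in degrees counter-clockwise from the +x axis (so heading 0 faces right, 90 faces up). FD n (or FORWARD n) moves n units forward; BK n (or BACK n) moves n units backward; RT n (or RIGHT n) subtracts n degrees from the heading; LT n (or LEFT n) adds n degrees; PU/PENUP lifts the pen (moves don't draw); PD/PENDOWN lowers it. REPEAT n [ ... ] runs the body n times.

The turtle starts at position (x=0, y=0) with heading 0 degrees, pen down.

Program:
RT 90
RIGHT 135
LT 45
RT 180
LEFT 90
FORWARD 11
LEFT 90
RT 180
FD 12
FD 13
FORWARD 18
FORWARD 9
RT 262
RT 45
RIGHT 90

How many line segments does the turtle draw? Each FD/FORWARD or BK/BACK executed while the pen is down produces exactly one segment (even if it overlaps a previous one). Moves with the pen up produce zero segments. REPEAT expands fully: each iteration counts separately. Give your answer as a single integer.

Answer: 5

Derivation:
Executing turtle program step by step:
Start: pos=(0,0), heading=0, pen down
RT 90: heading 0 -> 270
RT 135: heading 270 -> 135
LT 45: heading 135 -> 180
RT 180: heading 180 -> 0
LT 90: heading 0 -> 90
FD 11: (0,0) -> (0,11) [heading=90, draw]
LT 90: heading 90 -> 180
RT 180: heading 180 -> 0
FD 12: (0,11) -> (12,11) [heading=0, draw]
FD 13: (12,11) -> (25,11) [heading=0, draw]
FD 18: (25,11) -> (43,11) [heading=0, draw]
FD 9: (43,11) -> (52,11) [heading=0, draw]
RT 262: heading 0 -> 98
RT 45: heading 98 -> 53
RT 90: heading 53 -> 323
Final: pos=(52,11), heading=323, 5 segment(s) drawn
Segments drawn: 5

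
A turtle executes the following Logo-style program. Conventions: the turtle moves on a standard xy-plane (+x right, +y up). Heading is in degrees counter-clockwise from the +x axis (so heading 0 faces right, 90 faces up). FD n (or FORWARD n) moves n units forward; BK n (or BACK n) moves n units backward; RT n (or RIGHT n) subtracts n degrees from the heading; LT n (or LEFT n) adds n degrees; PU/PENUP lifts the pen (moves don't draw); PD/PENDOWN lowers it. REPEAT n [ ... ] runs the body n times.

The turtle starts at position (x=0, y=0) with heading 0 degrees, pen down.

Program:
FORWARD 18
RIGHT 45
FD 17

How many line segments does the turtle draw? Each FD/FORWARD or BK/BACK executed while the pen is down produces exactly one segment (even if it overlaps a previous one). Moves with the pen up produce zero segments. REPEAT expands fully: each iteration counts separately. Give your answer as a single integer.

Executing turtle program step by step:
Start: pos=(0,0), heading=0, pen down
FD 18: (0,0) -> (18,0) [heading=0, draw]
RT 45: heading 0 -> 315
FD 17: (18,0) -> (30.021,-12.021) [heading=315, draw]
Final: pos=(30.021,-12.021), heading=315, 2 segment(s) drawn
Segments drawn: 2

Answer: 2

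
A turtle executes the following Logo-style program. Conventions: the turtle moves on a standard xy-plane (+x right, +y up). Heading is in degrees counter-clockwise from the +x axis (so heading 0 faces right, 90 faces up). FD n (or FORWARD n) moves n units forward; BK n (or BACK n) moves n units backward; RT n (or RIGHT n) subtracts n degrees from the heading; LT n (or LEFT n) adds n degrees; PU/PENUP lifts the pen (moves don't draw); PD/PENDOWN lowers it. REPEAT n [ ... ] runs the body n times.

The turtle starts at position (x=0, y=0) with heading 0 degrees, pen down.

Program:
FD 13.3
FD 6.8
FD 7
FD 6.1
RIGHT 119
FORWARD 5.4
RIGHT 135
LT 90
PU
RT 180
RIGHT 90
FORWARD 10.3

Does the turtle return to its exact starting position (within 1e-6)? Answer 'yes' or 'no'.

Answer: no

Derivation:
Executing turtle program step by step:
Start: pos=(0,0), heading=0, pen down
FD 13.3: (0,0) -> (13.3,0) [heading=0, draw]
FD 6.8: (13.3,0) -> (20.1,0) [heading=0, draw]
FD 7: (20.1,0) -> (27.1,0) [heading=0, draw]
FD 6.1: (27.1,0) -> (33.2,0) [heading=0, draw]
RT 119: heading 0 -> 241
FD 5.4: (33.2,0) -> (30.582,-4.723) [heading=241, draw]
RT 135: heading 241 -> 106
LT 90: heading 106 -> 196
PU: pen up
RT 180: heading 196 -> 16
RT 90: heading 16 -> 286
FD 10.3: (30.582,-4.723) -> (33.421,-14.624) [heading=286, move]
Final: pos=(33.421,-14.624), heading=286, 5 segment(s) drawn

Start position: (0, 0)
Final position: (33.421, -14.624)
Distance = 36.481; >= 1e-6 -> NOT closed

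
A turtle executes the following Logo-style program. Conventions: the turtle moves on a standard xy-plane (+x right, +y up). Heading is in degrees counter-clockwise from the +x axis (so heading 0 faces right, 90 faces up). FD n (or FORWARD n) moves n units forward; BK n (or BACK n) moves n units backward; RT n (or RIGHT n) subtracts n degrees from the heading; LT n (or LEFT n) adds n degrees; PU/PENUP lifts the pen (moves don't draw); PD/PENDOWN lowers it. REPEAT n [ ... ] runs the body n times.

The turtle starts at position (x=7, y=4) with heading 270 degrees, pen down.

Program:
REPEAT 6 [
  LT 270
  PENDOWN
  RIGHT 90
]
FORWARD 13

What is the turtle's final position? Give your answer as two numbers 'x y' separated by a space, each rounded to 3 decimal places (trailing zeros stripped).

Executing turtle program step by step:
Start: pos=(7,4), heading=270, pen down
REPEAT 6 [
  -- iteration 1/6 --
  LT 270: heading 270 -> 180
  PD: pen down
  RT 90: heading 180 -> 90
  -- iteration 2/6 --
  LT 270: heading 90 -> 0
  PD: pen down
  RT 90: heading 0 -> 270
  -- iteration 3/6 --
  LT 270: heading 270 -> 180
  PD: pen down
  RT 90: heading 180 -> 90
  -- iteration 4/6 --
  LT 270: heading 90 -> 0
  PD: pen down
  RT 90: heading 0 -> 270
  -- iteration 5/6 --
  LT 270: heading 270 -> 180
  PD: pen down
  RT 90: heading 180 -> 90
  -- iteration 6/6 --
  LT 270: heading 90 -> 0
  PD: pen down
  RT 90: heading 0 -> 270
]
FD 13: (7,4) -> (7,-9) [heading=270, draw]
Final: pos=(7,-9), heading=270, 1 segment(s) drawn

Answer: 7 -9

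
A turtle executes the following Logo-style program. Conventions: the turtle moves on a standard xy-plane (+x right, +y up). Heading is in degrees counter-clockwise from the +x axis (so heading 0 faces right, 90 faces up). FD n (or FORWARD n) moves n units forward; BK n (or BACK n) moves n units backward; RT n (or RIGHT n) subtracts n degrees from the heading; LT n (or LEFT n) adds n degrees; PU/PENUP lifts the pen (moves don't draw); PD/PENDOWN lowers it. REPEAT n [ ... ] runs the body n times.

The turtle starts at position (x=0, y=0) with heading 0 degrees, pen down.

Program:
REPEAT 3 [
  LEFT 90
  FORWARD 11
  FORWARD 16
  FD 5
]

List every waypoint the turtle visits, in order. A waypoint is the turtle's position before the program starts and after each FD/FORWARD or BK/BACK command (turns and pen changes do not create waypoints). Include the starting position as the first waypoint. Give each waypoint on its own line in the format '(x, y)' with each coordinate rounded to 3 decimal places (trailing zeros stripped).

Executing turtle program step by step:
Start: pos=(0,0), heading=0, pen down
REPEAT 3 [
  -- iteration 1/3 --
  LT 90: heading 0 -> 90
  FD 11: (0,0) -> (0,11) [heading=90, draw]
  FD 16: (0,11) -> (0,27) [heading=90, draw]
  FD 5: (0,27) -> (0,32) [heading=90, draw]
  -- iteration 2/3 --
  LT 90: heading 90 -> 180
  FD 11: (0,32) -> (-11,32) [heading=180, draw]
  FD 16: (-11,32) -> (-27,32) [heading=180, draw]
  FD 5: (-27,32) -> (-32,32) [heading=180, draw]
  -- iteration 3/3 --
  LT 90: heading 180 -> 270
  FD 11: (-32,32) -> (-32,21) [heading=270, draw]
  FD 16: (-32,21) -> (-32,5) [heading=270, draw]
  FD 5: (-32,5) -> (-32,0) [heading=270, draw]
]
Final: pos=(-32,0), heading=270, 9 segment(s) drawn
Waypoints (10 total):
(0, 0)
(0, 11)
(0, 27)
(0, 32)
(-11, 32)
(-27, 32)
(-32, 32)
(-32, 21)
(-32, 5)
(-32, 0)

Answer: (0, 0)
(0, 11)
(0, 27)
(0, 32)
(-11, 32)
(-27, 32)
(-32, 32)
(-32, 21)
(-32, 5)
(-32, 0)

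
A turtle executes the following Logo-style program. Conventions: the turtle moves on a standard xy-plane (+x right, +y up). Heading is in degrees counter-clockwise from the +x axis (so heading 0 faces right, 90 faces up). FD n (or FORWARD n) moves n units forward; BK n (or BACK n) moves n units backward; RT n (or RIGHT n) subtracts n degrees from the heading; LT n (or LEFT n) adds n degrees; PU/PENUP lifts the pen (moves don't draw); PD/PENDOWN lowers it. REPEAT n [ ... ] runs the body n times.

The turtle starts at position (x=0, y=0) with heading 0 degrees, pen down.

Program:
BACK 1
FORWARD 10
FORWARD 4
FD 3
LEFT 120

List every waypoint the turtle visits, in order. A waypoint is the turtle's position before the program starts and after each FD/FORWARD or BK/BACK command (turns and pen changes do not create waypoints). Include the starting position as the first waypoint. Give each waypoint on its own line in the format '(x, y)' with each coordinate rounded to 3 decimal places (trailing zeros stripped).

Answer: (0, 0)
(-1, 0)
(9, 0)
(13, 0)
(16, 0)

Derivation:
Executing turtle program step by step:
Start: pos=(0,0), heading=0, pen down
BK 1: (0,0) -> (-1,0) [heading=0, draw]
FD 10: (-1,0) -> (9,0) [heading=0, draw]
FD 4: (9,0) -> (13,0) [heading=0, draw]
FD 3: (13,0) -> (16,0) [heading=0, draw]
LT 120: heading 0 -> 120
Final: pos=(16,0), heading=120, 4 segment(s) drawn
Waypoints (5 total):
(0, 0)
(-1, 0)
(9, 0)
(13, 0)
(16, 0)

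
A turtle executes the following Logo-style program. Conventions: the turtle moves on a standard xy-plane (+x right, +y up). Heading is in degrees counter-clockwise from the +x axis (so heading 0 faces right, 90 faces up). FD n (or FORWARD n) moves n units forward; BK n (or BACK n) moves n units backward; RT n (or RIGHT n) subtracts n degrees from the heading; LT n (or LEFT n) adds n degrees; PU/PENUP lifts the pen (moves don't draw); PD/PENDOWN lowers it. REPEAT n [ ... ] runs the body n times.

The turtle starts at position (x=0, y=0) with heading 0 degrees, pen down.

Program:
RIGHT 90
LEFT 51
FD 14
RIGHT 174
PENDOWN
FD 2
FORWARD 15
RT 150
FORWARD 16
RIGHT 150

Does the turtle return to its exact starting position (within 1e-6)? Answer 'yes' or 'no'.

Executing turtle program step by step:
Start: pos=(0,0), heading=0, pen down
RT 90: heading 0 -> 270
LT 51: heading 270 -> 321
FD 14: (0,0) -> (10.88,-8.81) [heading=321, draw]
RT 174: heading 321 -> 147
PD: pen down
FD 2: (10.88,-8.81) -> (9.203,-7.721) [heading=147, draw]
FD 15: (9.203,-7.721) -> (-3.377,0.448) [heading=147, draw]
RT 150: heading 147 -> 357
FD 16: (-3.377,0.448) -> (12.601,-0.389) [heading=357, draw]
RT 150: heading 357 -> 207
Final: pos=(12.601,-0.389), heading=207, 4 segment(s) drawn

Start position: (0, 0)
Final position: (12.601, -0.389)
Distance = 12.607; >= 1e-6 -> NOT closed

Answer: no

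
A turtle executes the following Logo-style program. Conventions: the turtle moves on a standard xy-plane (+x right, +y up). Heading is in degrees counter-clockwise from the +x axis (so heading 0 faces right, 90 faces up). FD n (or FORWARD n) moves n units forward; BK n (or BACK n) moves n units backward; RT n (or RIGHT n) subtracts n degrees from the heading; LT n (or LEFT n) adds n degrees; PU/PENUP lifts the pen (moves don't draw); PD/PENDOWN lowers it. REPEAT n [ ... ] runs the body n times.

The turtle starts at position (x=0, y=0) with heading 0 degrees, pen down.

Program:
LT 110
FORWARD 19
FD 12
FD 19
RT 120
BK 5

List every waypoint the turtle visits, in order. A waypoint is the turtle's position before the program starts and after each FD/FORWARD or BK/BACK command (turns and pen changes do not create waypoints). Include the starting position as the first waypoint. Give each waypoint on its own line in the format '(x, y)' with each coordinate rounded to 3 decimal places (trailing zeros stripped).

Executing turtle program step by step:
Start: pos=(0,0), heading=0, pen down
LT 110: heading 0 -> 110
FD 19: (0,0) -> (-6.498,17.854) [heading=110, draw]
FD 12: (-6.498,17.854) -> (-10.603,29.13) [heading=110, draw]
FD 19: (-10.603,29.13) -> (-17.101,46.985) [heading=110, draw]
RT 120: heading 110 -> 350
BK 5: (-17.101,46.985) -> (-22.025,47.853) [heading=350, draw]
Final: pos=(-22.025,47.853), heading=350, 4 segment(s) drawn
Waypoints (5 total):
(0, 0)
(-6.498, 17.854)
(-10.603, 29.13)
(-17.101, 46.985)
(-22.025, 47.853)

Answer: (0, 0)
(-6.498, 17.854)
(-10.603, 29.13)
(-17.101, 46.985)
(-22.025, 47.853)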